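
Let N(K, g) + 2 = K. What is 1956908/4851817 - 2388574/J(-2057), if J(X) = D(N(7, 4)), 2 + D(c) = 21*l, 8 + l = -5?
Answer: 11589462088658/1334249675 ≈ 8686.1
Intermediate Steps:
l = -13 (l = -8 - 5 = -13)
N(K, g) = -2 + K
D(c) = -275 (D(c) = -2 + 21*(-13) = -2 - 273 = -275)
J(X) = -275
1956908/4851817 - 2388574/J(-2057) = 1956908/4851817 - 2388574/(-275) = 1956908*(1/4851817) - 2388574*(-1/275) = 1956908/4851817 + 2388574/275 = 11589462088658/1334249675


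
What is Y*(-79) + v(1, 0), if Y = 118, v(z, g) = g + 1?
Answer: -9321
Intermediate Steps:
v(z, g) = 1 + g
Y*(-79) + v(1, 0) = 118*(-79) + (1 + 0) = -9322 + 1 = -9321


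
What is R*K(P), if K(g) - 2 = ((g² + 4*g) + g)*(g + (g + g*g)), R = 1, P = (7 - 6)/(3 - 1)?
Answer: 87/16 ≈ 5.4375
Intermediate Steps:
P = ½ (P = 1/2 = 1*(½) = ½ ≈ 0.50000)
K(g) = 2 + (g² + 2*g)*(g² + 5*g) (K(g) = 2 + ((g² + 4*g) + g)*(g + (g + g*g)) = 2 + (g² + 5*g)*(g + (g + g²)) = 2 + (g² + 5*g)*(g² + 2*g) = 2 + (g² + 2*g)*(g² + 5*g))
R*K(P) = 1*(2 + (½)⁴ + 7*(½)³ + 10*(½)²) = 1*(2 + 1/16 + 7*(⅛) + 10*(¼)) = 1*(2 + 1/16 + 7/8 + 5/2) = 1*(87/16) = 87/16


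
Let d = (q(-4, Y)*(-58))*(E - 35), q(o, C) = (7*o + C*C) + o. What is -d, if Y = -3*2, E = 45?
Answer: 2320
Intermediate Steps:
Y = -6
q(o, C) = C² + 8*o (q(o, C) = (7*o + C²) + o = (C² + 7*o) + o = C² + 8*o)
d = -2320 (d = (((-6)² + 8*(-4))*(-58))*(45 - 35) = ((36 - 32)*(-58))*10 = (4*(-58))*10 = -232*10 = -2320)
-d = -1*(-2320) = 2320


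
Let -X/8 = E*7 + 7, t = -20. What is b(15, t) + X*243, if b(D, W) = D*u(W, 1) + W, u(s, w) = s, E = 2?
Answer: -41144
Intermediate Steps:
b(D, W) = W + D*W (b(D, W) = D*W + W = W + D*W)
X = -168 (X = -8*(2*7 + 7) = -8*(14 + 7) = -8*21 = -168)
b(15, t) + X*243 = -20*(1 + 15) - 168*243 = -20*16 - 40824 = -320 - 40824 = -41144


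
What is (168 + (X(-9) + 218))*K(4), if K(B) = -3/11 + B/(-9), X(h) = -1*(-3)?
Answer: -27619/99 ≈ -278.98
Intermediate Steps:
X(h) = 3
K(B) = -3/11 - B/9 (K(B) = -3*1/11 + B*(-⅑) = -3/11 - B/9)
(168 + (X(-9) + 218))*K(4) = (168 + (3 + 218))*(-3/11 - ⅑*4) = (168 + 221)*(-3/11 - 4/9) = 389*(-71/99) = -27619/99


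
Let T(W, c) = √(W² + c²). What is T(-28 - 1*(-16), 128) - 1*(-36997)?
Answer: 36997 + 4*√1033 ≈ 37126.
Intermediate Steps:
T(-28 - 1*(-16), 128) - 1*(-36997) = √((-28 - 1*(-16))² + 128²) - 1*(-36997) = √((-28 + 16)² + 16384) + 36997 = √((-12)² + 16384) + 36997 = √(144 + 16384) + 36997 = √16528 + 36997 = 4*√1033 + 36997 = 36997 + 4*√1033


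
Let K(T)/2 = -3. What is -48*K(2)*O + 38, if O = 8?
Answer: 2342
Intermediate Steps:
K(T) = -6 (K(T) = 2*(-3) = -6)
-48*K(2)*O + 38 = -(-288)*8 + 38 = -48*(-48) + 38 = 2304 + 38 = 2342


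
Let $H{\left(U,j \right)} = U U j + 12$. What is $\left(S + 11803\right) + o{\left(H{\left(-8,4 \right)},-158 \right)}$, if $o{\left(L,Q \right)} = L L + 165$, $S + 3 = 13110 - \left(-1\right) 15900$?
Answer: $112799$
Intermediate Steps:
$H{\left(U,j \right)} = 12 + j U^{2}$ ($H{\left(U,j \right)} = U^{2} j + 12 = j U^{2} + 12 = 12 + j U^{2}$)
$S = 29007$ ($S = -3 - \left(-13110 - 15900\right) = -3 + \left(13110 - -15900\right) = -3 + \left(13110 + 15900\right) = -3 + 29010 = 29007$)
$o{\left(L,Q \right)} = 165 + L^{2}$ ($o{\left(L,Q \right)} = L^{2} + 165 = 165 + L^{2}$)
$\left(S + 11803\right) + o{\left(H{\left(-8,4 \right)},-158 \right)} = \left(29007 + 11803\right) + \left(165 + \left(12 + 4 \left(-8\right)^{2}\right)^{2}\right) = 40810 + \left(165 + \left(12 + 4 \cdot 64\right)^{2}\right) = 40810 + \left(165 + \left(12 + 256\right)^{2}\right) = 40810 + \left(165 + 268^{2}\right) = 40810 + \left(165 + 71824\right) = 40810 + 71989 = 112799$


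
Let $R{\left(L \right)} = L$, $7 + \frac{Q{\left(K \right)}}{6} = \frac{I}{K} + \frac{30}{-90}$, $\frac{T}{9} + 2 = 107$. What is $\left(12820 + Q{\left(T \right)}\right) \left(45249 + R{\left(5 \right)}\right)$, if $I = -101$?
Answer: $\frac{182112866452}{315} \approx 5.7814 \cdot 10^{8}$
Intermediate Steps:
$T = 945$ ($T = -18 + 9 \cdot 107 = -18 + 963 = 945$)
$Q{\left(K \right)} = -44 - \frac{606}{K}$ ($Q{\left(K \right)} = -42 + 6 \left(- \frac{101}{K} + \frac{30}{-90}\right) = -42 + 6 \left(- \frac{101}{K} + 30 \left(- \frac{1}{90}\right)\right) = -42 + 6 \left(- \frac{101}{K} - \frac{1}{3}\right) = -42 + 6 \left(- \frac{1}{3} - \frac{101}{K}\right) = -42 - \left(2 + \frac{606}{K}\right) = -44 - \frac{606}{K}$)
$\left(12820 + Q{\left(T \right)}\right) \left(45249 + R{\left(5 \right)}\right) = \left(12820 - \left(44 + \frac{606}{945}\right)\right) \left(45249 + 5\right) = \left(12820 - \frac{14062}{315}\right) 45254 = \frac{4024238}{315} \cdot 45254 = \frac{182112866452}{315}$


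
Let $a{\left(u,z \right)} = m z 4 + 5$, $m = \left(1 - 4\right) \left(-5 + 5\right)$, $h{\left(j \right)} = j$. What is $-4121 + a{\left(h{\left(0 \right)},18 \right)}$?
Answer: $-4116$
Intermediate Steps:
$m = 0$ ($m = \left(-3\right) 0 = 0$)
$a{\left(u,z \right)} = 5$ ($a{\left(u,z \right)} = 0 z 4 + 5 = 0 \cdot 4 z + 5 = 0 + 5 = 5$)
$-4121 + a{\left(h{\left(0 \right)},18 \right)} = -4121 + 5 = -4116$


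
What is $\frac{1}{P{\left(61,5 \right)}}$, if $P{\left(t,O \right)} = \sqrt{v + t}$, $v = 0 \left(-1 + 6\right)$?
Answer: $\frac{\sqrt{61}}{61} \approx 0.12804$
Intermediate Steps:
$v = 0$ ($v = 0 \cdot 5 = 0$)
$P{\left(t,O \right)} = \sqrt{t}$ ($P{\left(t,O \right)} = \sqrt{0 + t} = \sqrt{t}$)
$\frac{1}{P{\left(61,5 \right)}} = \frac{1}{\sqrt{61}} = \frac{\sqrt{61}}{61}$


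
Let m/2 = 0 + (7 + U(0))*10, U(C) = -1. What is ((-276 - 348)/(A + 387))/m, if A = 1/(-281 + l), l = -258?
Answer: -7007/521480 ≈ -0.013437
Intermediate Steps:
A = -1/539 (A = 1/(-281 - 258) = 1/(-539) = -1/539 ≈ -0.0018553)
m = 120 (m = 2*(0 + (7 - 1)*10) = 2*(0 + 6*10) = 2*(0 + 60) = 2*60 = 120)
((-276 - 348)/(A + 387))/m = ((-276 - 348)/(-1/539 + 387))/120 = -624/208592/539*(1/120) = -624*539/208592*(1/120) = -21021/13037*1/120 = -7007/521480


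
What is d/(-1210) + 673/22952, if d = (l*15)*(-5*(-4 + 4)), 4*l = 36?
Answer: 673/22952 ≈ 0.029322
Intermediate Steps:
l = 9 (l = (¼)*36 = 9)
d = 0 (d = (9*15)*(-5*(-4 + 4)) = 135*(-5*0) = 135*0 = 0)
d/(-1210) + 673/22952 = 0/(-1210) + 673/22952 = 0*(-1/1210) + 673*(1/22952) = 0 + 673/22952 = 673/22952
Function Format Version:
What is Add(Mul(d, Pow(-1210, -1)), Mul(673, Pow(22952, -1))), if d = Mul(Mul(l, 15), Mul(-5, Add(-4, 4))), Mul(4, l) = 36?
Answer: Rational(673, 22952) ≈ 0.029322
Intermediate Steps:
l = 9 (l = Mul(Rational(1, 4), 36) = 9)
d = 0 (d = Mul(Mul(9, 15), Mul(-5, Add(-4, 4))) = Mul(135, Mul(-5, 0)) = Mul(135, 0) = 0)
Add(Mul(d, Pow(-1210, -1)), Mul(673, Pow(22952, -1))) = Add(Mul(0, Pow(-1210, -1)), Mul(673, Pow(22952, -1))) = Add(Mul(0, Rational(-1, 1210)), Mul(673, Rational(1, 22952))) = Add(0, Rational(673, 22952)) = Rational(673, 22952)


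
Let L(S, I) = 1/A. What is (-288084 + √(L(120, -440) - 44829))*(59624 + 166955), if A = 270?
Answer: -65273784636 + 226579*I*√363114870/90 ≈ -6.5274e+10 + 4.7973e+7*I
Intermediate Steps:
L(S, I) = 1/270
(-288084 + √(L(120, -440) - 44829))*(59624 + 166955) = (-288084 + √(1/270 - 44829))*(59624 + 166955) = (-288084 + √(-12103829/270))*226579 = (-288084 + I*√363114870/90)*226579 = -65273784636 + 226579*I*√363114870/90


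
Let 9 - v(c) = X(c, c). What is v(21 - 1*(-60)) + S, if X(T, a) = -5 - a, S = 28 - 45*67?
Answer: -2892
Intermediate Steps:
S = -2987 (S = 28 - 3015 = -2987)
v(c) = 14 + c (v(c) = 9 - (-5 - c) = 9 + (5 + c) = 14 + c)
v(21 - 1*(-60)) + S = (14 + (21 - 1*(-60))) - 2987 = (14 + (21 + 60)) - 2987 = (14 + 81) - 2987 = 95 - 2987 = -2892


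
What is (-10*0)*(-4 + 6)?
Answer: 0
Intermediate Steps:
(-10*0)*(-4 + 6) = 0*2 = 0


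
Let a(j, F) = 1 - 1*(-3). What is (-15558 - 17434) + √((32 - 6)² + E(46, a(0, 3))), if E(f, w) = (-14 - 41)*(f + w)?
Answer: -32992 + I*√2074 ≈ -32992.0 + 45.541*I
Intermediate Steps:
a(j, F) = 4 (a(j, F) = 1 + 3 = 4)
E(f, w) = -55*f - 55*w (E(f, w) = -55*(f + w) = -55*f - 55*w)
(-15558 - 17434) + √((32 - 6)² + E(46, a(0, 3))) = (-15558 - 17434) + √((32 - 6)² + (-55*46 - 55*4)) = -32992 + √(26² + (-2530 - 220)) = -32992 + √(676 - 2750) = -32992 + √(-2074) = -32992 + I*√2074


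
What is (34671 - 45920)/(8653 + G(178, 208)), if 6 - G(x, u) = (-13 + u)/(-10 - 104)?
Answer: -427462/329107 ≈ -1.2989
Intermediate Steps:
G(x, u) = 671/114 + u/114 (G(x, u) = 6 - (-13 + u)/(-10 - 104) = 6 - (-13 + u)/(-114) = 6 - (-13 + u)*(-1)/114 = 6 - (13/114 - u/114) = 6 + (-13/114 + u/114) = 671/114 + u/114)
(34671 - 45920)/(8653 + G(178, 208)) = (34671 - 45920)/(8653 + (671/114 + (1/114)*208)) = -11249/(8653 + (671/114 + 104/57)) = -11249/(8653 + 293/38) = -11249/329107/38 = -11249*38/329107 = -427462/329107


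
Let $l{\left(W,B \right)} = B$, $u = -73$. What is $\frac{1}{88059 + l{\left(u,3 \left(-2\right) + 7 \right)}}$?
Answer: $\frac{1}{88060} \approx 1.1356 \cdot 10^{-5}$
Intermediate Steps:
$\frac{1}{88059 + l{\left(u,3 \left(-2\right) + 7 \right)}} = \frac{1}{88059 + \left(3 \left(-2\right) + 7\right)} = \frac{1}{88059 + \left(-6 + 7\right)} = \frac{1}{88059 + 1} = \frac{1}{88060}$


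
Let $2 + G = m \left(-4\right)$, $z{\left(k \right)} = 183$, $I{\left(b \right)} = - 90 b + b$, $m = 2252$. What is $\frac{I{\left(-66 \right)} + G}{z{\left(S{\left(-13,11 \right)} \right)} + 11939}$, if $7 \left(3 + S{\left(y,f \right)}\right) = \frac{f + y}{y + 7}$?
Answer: $- \frac{1568}{6061} \approx -0.2587$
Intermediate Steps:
$S{\left(y,f \right)} = -3 + \frac{f + y}{7 \left(7 + y\right)}$ ($S{\left(y,f \right)} = -3 + \frac{\left(f + y\right) \frac{1}{y + 7}}{7} = -3 + \frac{\left(f + y\right) \frac{1}{7 + y}}{7} = -3 + \frac{\frac{1}{7 + y} \left(f + y\right)}{7} = -3 + \frac{f + y}{7 \left(7 + y\right)}$)
$I{\left(b \right)} = - 89 b$
$G = -9010$ ($G = -2 + 2252 \left(-4\right) = -2 - 9008 = -9010$)
$\frac{I{\left(-66 \right)} + G}{z{\left(S{\left(-13,11 \right)} \right)} + 11939} = \frac{\left(-89\right) \left(-66\right) - 9010}{183 + 11939} = \frac{5874 - 9010}{12122} = \left(-3136\right) \frac{1}{12122} = - \frac{1568}{6061}$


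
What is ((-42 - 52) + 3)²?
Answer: 8281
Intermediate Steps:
((-42 - 52) + 3)² = (-94 + 3)² = (-91)² = 8281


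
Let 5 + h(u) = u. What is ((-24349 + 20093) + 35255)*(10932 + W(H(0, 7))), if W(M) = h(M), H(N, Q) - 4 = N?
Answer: 338850069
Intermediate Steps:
h(u) = -5 + u
H(N, Q) = 4 + N
W(M) = -5 + M
((-24349 + 20093) + 35255)*(10932 + W(H(0, 7))) = ((-24349 + 20093) + 35255)*(10932 + (-5 + (4 + 0))) = (-4256 + 35255)*(10932 + (-5 + 4)) = 30999*(10932 - 1) = 30999*10931 = 338850069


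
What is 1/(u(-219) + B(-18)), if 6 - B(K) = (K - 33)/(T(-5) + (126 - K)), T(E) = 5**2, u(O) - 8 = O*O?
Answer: 169/8107826 ≈ 2.0844e-5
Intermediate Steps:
u(O) = 8 + O**2 (u(O) = 8 + O*O = 8 + O**2)
T(E) = 25
B(K) = 6 - (-33 + K)/(151 - K) (B(K) = 6 - (K - 33)/(25 + (126 - K)) = 6 - (-33 + K)/(151 - K))
1/(u(-219) + B(-18)) = 1/((8 + (-219)**2) + (939 - 7*(-18))/(151 - 1*(-18))) = 1/((8 + 47961) + (939 + 126)/(151 + 18)) = 1/(47969 + 1065/169) = 1/(8107826/169) = 169/8107826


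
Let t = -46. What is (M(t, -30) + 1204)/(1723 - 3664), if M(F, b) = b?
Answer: -1174/1941 ≈ -0.60484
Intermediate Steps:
(M(t, -30) + 1204)/(1723 - 3664) = (-30 + 1204)/(1723 - 3664) = 1174/(-1941) = 1174*(-1/1941) = -1174/1941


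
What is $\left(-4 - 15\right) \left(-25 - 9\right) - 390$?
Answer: $256$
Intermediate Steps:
$\left(-4 - 15\right) \left(-25 - 9\right) - 390 = \left(-19\right) \left(-34\right) - 390 = 646 - 390 = 256$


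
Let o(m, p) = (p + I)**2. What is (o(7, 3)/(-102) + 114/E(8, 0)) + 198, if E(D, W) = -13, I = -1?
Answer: 125434/663 ≈ 189.19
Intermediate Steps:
o(m, p) = (-1 + p)**2 (o(m, p) = (p - 1)**2 = (-1 + p)**2)
(o(7, 3)/(-102) + 114/E(8, 0)) + 198 = ((-1 + 3)**2/(-102) + 114/(-13)) + 198 = (2**2*(-1/102) + 114*(-1/13)) + 198 = (4*(-1/102) - 114/13) + 198 = (-2/51 - 114/13) + 198 = -5840/663 + 198 = 125434/663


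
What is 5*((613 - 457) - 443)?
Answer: -1435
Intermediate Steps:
5*((613 - 457) - 443) = 5*(156 - 443) = 5*(-287) = -1435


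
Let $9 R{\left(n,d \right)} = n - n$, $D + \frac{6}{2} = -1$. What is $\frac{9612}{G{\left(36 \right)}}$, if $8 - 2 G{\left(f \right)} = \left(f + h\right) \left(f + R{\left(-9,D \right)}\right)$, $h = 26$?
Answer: $- \frac{2403}{278} \approx -8.6439$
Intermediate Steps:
$D = -4$ ($D = -3 - 1 = -4$)
$R{\left(n,d \right)} = 0$ ($R{\left(n,d \right)} = \frac{n - n}{9} = \frac{1}{9} \cdot 0 = 0$)
$G{\left(f \right)} = 4 - \frac{f \left(26 + f\right)}{2}$ ($G{\left(f \right)} = 4 - \frac{\left(f + 26\right) \left(f + 0\right)}{2} = 4 - \frac{\left(26 + f\right) f}{2} = 4 - \frac{f \left(26 + f\right)}{2}$)
$\frac{9612}{G{\left(36 \right)}} = \frac{9612}{4 - 468 - \frac{36^{2}}{2}} = \frac{9612}{4 - 468 - 648} = \frac{9612}{-1112} = 9612 \left(- \frac{1}{1112}\right) = - \frac{2403}{278}$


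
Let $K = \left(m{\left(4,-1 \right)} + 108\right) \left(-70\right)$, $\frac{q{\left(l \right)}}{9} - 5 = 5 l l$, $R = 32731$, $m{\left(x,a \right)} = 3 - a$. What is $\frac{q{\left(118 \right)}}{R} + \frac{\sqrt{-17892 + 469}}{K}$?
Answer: $\frac{626625}{32731} - \frac{i \sqrt{17423}}{7840} \approx 19.145 - 0.016836 i$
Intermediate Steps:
$q{\left(l \right)} = 45 + 45 l^{2}$ ($q{\left(l \right)} = 45 + 9 \cdot 5 l l = 45 + 9 \cdot 5 l^{2} = 45 + 45 l^{2}$)
$K = -7840$ ($K = \left(\left(3 - -1\right) + 108\right) \left(-70\right) = \left(\left(3 + 1\right) + 108\right) \left(-70\right) = \left(4 + 108\right) \left(-70\right) = 112 \left(-70\right) = -7840$)
$\frac{q{\left(118 \right)}}{R} + \frac{\sqrt{-17892 + 469}}{K} = \frac{45 + 45 \cdot 118^{2}}{32731} + \frac{\sqrt{-17892 + 469}}{-7840} = \left(45 + 45 \cdot 13924\right) \frac{1}{32731} + \sqrt{-17423} \left(- \frac{1}{7840}\right) = \left(45 + 626580\right) \frac{1}{32731} + i \sqrt{17423} \left(- \frac{1}{7840}\right) = 626625 \cdot \frac{1}{32731} - \frac{i \sqrt{17423}}{7840} = \frac{626625}{32731} - \frac{i \sqrt{17423}}{7840}$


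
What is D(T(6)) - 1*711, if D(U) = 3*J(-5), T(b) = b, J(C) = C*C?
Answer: -636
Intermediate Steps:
J(C) = C²
D(U) = 75 (D(U) = 3*(-5)² = 3*25 = 75)
D(T(6)) - 1*711 = 75 - 1*711 = 75 - 711 = -636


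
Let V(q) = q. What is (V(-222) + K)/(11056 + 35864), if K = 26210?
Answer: 6497/11730 ≈ 0.55388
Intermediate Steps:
(V(-222) + K)/(11056 + 35864) = (-222 + 26210)/(11056 + 35864) = 25988/46920 = 25988*(1/46920) = 6497/11730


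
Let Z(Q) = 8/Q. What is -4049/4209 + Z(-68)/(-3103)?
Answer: -213580381/222028959 ≈ -0.96195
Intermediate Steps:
-4049/4209 + Z(-68)/(-3103) = -4049/4209 + (8/(-68))/(-3103) = -4049*1/4209 + (8*(-1/68))*(-1/3103) = -4049/4209 - 2/17*(-1/3103) = -4049/4209 + 2/52751 = -213580381/222028959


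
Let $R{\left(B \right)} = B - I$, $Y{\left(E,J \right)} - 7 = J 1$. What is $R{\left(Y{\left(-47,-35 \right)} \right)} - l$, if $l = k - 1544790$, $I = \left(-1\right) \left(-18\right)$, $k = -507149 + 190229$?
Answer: $1861664$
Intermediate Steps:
$k = -316920$
$Y{\left(E,J \right)} = 7 + J$ ($Y{\left(E,J \right)} = 7 + J 1 = 7 + J$)
$I = 18$
$R{\left(B \right)} = -18 + B$ ($R{\left(B \right)} = B - 18 = -18 + B$)
$l = -1861710$ ($l = -316920 - 1544790 = -1861710$)
$R{\left(Y{\left(-47,-35 \right)} \right)} - l = \left(-18 + \left(7 - 35\right)\right) - -1861710 = \left(-18 - 28\right) + 1861710 = -46 + 1861710 = 1861664$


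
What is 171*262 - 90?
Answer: 44712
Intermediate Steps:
171*262 - 90 = 44802 - 90 = 44712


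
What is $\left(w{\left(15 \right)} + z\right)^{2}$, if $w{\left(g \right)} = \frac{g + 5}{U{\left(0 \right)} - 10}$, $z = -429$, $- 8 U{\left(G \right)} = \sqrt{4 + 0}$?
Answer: $\frac{312193561}{1681} \approx 1.8572 \cdot 10^{5}$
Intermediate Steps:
$U{\left(G \right)} = - \frac{1}{4}$ ($U{\left(G \right)} = - \frac{\sqrt{4 + 0}}{8} = - \frac{\sqrt{4}}{8} = \left(- \frac{1}{8}\right) 2 = - \frac{1}{4}$)
$w{\left(g \right)} = - \frac{20}{41} - \frac{4 g}{41}$ ($w{\left(g \right)} = \frac{g + 5}{- \frac{1}{4} - 10} = \frac{5 + g}{- \frac{41}{4}} = \left(5 + g\right) \left(- \frac{4}{41}\right) = - \frac{20}{41} - \frac{4 g}{41}$)
$\left(w{\left(15 \right)} + z\right)^{2} = \left(\left(- \frac{20}{41} - \frac{60}{41}\right) - 429\right)^{2} = \left(- \frac{80}{41} - 429\right)^{2} = \left(- \frac{17669}{41}\right)^{2} = \frac{312193561}{1681}$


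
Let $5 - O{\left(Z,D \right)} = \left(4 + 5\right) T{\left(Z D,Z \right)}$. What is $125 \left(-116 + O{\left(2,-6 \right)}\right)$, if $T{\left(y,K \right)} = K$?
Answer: $-16125$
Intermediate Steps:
$O{\left(Z,D \right)} = 5 - 9 Z$ ($O{\left(Z,D \right)} = 5 - \left(4 + 5\right) Z = 5 - 9 Z$)
$125 \left(-116 + O{\left(2,-6 \right)}\right) = 125 \left(-116 + \left(5 - 18\right)\right) = 125 \left(-116 - 13\right) = 125 \left(-129\right) = -16125$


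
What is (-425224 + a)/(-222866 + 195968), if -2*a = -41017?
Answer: 809431/53796 ≈ 15.046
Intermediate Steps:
a = 41017/2 (a = -½*(-41017) = 41017/2 ≈ 20509.)
(-425224 + a)/(-222866 + 195968) = (-425224 + 41017/2)/(-222866 + 195968) = -809431/2/(-26898) = -809431/2*(-1/26898) = 809431/53796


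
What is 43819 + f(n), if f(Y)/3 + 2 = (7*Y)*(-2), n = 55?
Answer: 41503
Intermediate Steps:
f(Y) = -6 - 42*Y (f(Y) = -6 + 3*((7*Y)*(-2)) = -6 + 3*(-14*Y) = -6 - 42*Y)
43819 + f(n) = 43819 + (-6 - 42*55) = 43819 + (-6 - 2310) = 43819 - 2316 = 41503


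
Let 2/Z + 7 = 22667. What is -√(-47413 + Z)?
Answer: -I*√6086354644370/11330 ≈ -217.75*I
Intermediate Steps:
Z = 1/11330 (Z = 2/(-7 + 22667) = 2/22660 = 2*(1/22660) = 1/11330 ≈ 8.8261e-5)
-√(-47413 + Z) = -√(-47413 + 1/11330) = -√(-537189289/11330) = -I*√6086354644370/11330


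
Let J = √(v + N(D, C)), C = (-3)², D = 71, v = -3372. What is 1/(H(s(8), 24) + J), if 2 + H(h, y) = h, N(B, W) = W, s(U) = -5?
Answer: -7/3412 - I*√3363/3412 ≈ -0.0020516 - 0.016996*I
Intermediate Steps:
C = 9
H(h, y) = -2 + h
J = I*√3363 (J = √(-3372 + 9) = √(-3363) = I*√3363 ≈ 57.991*I)
1/(H(s(8), 24) + J) = 1/((-2 - 5) + I*√3363) = 1/(-7 + I*√3363)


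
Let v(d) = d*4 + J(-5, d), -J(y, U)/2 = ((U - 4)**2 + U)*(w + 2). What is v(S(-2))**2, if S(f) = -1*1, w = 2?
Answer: 38416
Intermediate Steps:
S(f) = -1
J(y, U) = -8*U - 8*(-4 + U)**2 (J(y, U) = -2*((U - 4)**2 + U)*(2 + 2) = -2*((-4 + U)**2 + U)*4 = -2*(U + (-4 + U)**2)*4 = -2*(4*U + 4*(-4 + U)**2) = -8*U - 8*(-4 + U)**2)
v(d) = -8*(-4 + d)**2 - 4*d (v(d) = d*4 + (-8*d - 8*(-4 + d)**2) = 4*d + (-8*d - 8*(-4 + d)**2) = -8*(-4 + d)**2 - 4*d)
v(S(-2))**2 = (-128 - 8*(-1)**2 + 60*(-1))**2 = (-128 - 8*1 - 60)**2 = (-128 - 8 - 60)**2 = (-196)**2 = 38416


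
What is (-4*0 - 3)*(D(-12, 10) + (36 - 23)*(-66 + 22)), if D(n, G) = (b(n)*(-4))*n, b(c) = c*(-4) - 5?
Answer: -4476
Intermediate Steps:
b(c) = -5 - 4*c (b(c) = -4*c - 5 = -5 - 4*c)
D(n, G) = n*(20 + 16*n) (D(n, G) = ((-5 - 4*n)*(-4))*n = (20 + 16*n)*n = n*(20 + 16*n))
(-4*0 - 3)*(D(-12, 10) + (36 - 23)*(-66 + 22)) = (-4*0 - 3)*(4*(-12)*(5 + 4*(-12)) + (36 - 23)*(-66 + 22)) = (0 - 3)*(4*(-12)*(5 - 48) + 13*(-44)) = -3*(4*(-12)*(-43) - 572) = -3*(2064 - 572) = -3*1492 = -4476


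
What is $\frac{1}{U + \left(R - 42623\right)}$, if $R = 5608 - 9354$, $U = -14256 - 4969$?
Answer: $- \frac{1}{65594} \approx -1.5245 \cdot 10^{-5}$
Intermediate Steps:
$U = -19225$
$R = -3746$ ($R = 5608 - 9354 = -3746$)
$\frac{1}{U + \left(R - 42623\right)} = \frac{1}{-19225 - 46369} = \frac{1}{-65594} = - \frac{1}{65594}$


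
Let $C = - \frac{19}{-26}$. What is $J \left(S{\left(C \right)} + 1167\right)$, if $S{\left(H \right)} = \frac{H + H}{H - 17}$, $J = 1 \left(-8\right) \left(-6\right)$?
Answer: $\frac{7897648}{141} \approx 56012.0$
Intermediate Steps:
$C = \frac{19}{26}$ ($C = \left(-19\right) \left(- \frac{1}{26}\right) = \frac{19}{26} \approx 0.73077$)
$J = 48$ ($J = \left(-8\right) \left(-6\right) = 48$)
$S{\left(H \right)} = \frac{2 H}{-17 + H}$
$J \left(S{\left(C \right)} + 1167\right) = 48 \left(2 \cdot \frac{19}{26} \frac{1}{-17 + \frac{19}{26}} + 1167\right) = 48 \left(2 \cdot \frac{19}{26} \frac{1}{- \frac{423}{26}} + 1167\right) = 48 \left(2 \cdot \frac{19}{26} \left(- \frac{26}{423}\right) + 1167\right) = 48 \left(- \frac{38}{423} + 1167\right) = 48 \cdot \frac{493603}{423} = \frac{7897648}{141}$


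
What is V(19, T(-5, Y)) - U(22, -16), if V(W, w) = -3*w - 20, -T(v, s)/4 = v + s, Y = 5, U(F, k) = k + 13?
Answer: -17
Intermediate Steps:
U(F, k) = 13 + k
T(v, s) = -4*s - 4*v (T(v, s) = -4*(v + s) = -4*(s + v) = -4*s - 4*v)
V(W, w) = -20 - 3*w
V(19, T(-5, Y)) - U(22, -16) = (-20 - 3*(-4*5 - 4*(-5))) - (13 - 16) = (-20 - 3*(-20 + 20)) - 1*(-3) = (-20 - 3*0) + 3 = (-20 + 0) + 3 = -20 + 3 = -17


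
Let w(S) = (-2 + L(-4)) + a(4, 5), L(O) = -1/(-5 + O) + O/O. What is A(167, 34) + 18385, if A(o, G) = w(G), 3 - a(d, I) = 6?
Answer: 165430/9 ≈ 18381.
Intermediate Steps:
a(d, I) = -3 (a(d, I) = 3 - 1*6 = 3 - 6 = -3)
L(O) = 1 - 1/(-5 + O) (L(O) = -1/(-5 + O) + 1 = 1 - 1/(-5 + O))
w(S) = -35/9 (w(S) = (-2 + (-6 - 4)/(-5 - 4)) - 3 = (-2 - 10/(-9)) - 3 = (-2 - ⅑*(-10)) - 3 = (-2 + 10/9) - 3 = -8/9 - 3 = -35/9)
A(o, G) = -35/9
A(167, 34) + 18385 = -35/9 + 18385 = 165430/9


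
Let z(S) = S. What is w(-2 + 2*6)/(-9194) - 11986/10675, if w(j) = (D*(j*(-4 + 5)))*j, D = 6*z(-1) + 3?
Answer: -53498392/49072975 ≈ -1.0902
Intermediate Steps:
D = -3 (D = 6*(-1) + 3 = -6 + 3 = -3)
w(j) = -3*j² (w(j) = (-3*j*(-4 + 5))*j = (-3*j)*j = -3*j²)
w(-2 + 2*6)/(-9194) - 11986/10675 = -3*(-2 + 2*6)²/(-9194) - 11986/10675 = -3*(-2 + 12)²*(-1/9194) - 11986*1/10675 = -3*10²*(-1/9194) - 11986/10675 = -3*100*(-1/9194) - 11986/10675 = -300*(-1/9194) - 11986/10675 = 150/4597 - 11986/10675 = -53498392/49072975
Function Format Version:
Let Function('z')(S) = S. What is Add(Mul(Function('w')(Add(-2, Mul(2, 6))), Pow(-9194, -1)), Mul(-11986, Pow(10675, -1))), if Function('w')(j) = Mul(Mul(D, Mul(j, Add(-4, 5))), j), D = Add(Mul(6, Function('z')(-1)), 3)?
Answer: Rational(-53498392, 49072975) ≈ -1.0902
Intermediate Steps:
D = -3 (D = Add(Mul(6, -1), 3) = Add(-6, 3) = -3)
Function('w')(j) = Mul(-3, Pow(j, 2)) (Function('w')(j) = Mul(Mul(-3, Mul(j, Add(-4, 5))), j) = Mul(Mul(-3, Mul(j, 1)), j) = Mul(Mul(-3, j), j) = Mul(-3, Pow(j, 2)))
Add(Mul(Function('w')(Add(-2, Mul(2, 6))), Pow(-9194, -1)), Mul(-11986, Pow(10675, -1))) = Add(Mul(Mul(-3, Pow(Add(-2, Mul(2, 6)), 2)), Pow(-9194, -1)), Mul(-11986, Pow(10675, -1))) = Add(Mul(Mul(-3, Pow(Add(-2, 12), 2)), Rational(-1, 9194)), Mul(-11986, Rational(1, 10675))) = Add(Mul(Mul(-3, Pow(10, 2)), Rational(-1, 9194)), Rational(-11986, 10675)) = Add(Mul(Mul(-3, 100), Rational(-1, 9194)), Rational(-11986, 10675)) = Add(Mul(-300, Rational(-1, 9194)), Rational(-11986, 10675)) = Add(Rational(150, 4597), Rational(-11986, 10675)) = Rational(-53498392, 49072975)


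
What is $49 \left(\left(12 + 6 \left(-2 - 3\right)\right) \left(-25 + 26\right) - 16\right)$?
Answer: $-1666$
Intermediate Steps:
$49 \left(\left(12 + 6 \left(-2 - 3\right)\right) \left(-25 + 26\right) - 16\right) = 49 \left(\left(12 + 6 \left(-5\right)\right) 1 - 16\right) = 49 \left(\left(12 - 30\right) 1 - 16\right) = 49 \left(\left(-18\right) 1 - 16\right) = 49 \left(-18 - 16\right) = 49 \left(-34\right) = -1666$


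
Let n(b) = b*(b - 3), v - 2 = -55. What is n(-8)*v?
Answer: -4664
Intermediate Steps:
v = -53 (v = 2 - 55 = -53)
n(b) = b*(-3 + b)
n(-8)*v = -8*(-3 - 8)*(-53) = -8*(-11)*(-53) = 88*(-53) = -4664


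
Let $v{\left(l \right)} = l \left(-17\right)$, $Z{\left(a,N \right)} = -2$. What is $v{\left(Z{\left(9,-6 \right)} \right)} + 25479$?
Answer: $25513$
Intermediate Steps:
$v{\left(l \right)} = - 17 l$
$v{\left(Z{\left(9,-6 \right)} \right)} + 25479 = \left(-17\right) \left(-2\right) + 25479 = 34 + 25479 = 25513$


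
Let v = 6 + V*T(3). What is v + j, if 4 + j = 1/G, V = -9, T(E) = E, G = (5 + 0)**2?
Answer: -624/25 ≈ -24.960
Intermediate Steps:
G = 25 (G = 5**2 = 25)
j = -99/25 (j = -4 + 1/25 = -99/25 ≈ -3.9600)
v = -21 (v = 6 - 9*3 = 6 - 27 = -21)
v + j = -21 - 99/25 = -624/25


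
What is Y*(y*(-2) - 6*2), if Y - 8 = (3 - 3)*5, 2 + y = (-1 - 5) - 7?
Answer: 144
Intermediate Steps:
y = -15 (y = -2 + ((-1 - 5) - 7) = -2 + (-6 - 7) = -2 - 13 = -15)
Y = 8 (Y = 8 + (3 - 3)*5 = 8 + 0*5 = 8 + 0 = 8)
Y*(y*(-2) - 6*2) = 8*(-15*(-2) - 6*2) = 8*(30 - 12) = 8*18 = 144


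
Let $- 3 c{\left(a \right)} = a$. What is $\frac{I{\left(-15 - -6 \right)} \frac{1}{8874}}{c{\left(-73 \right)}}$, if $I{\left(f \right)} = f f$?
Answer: $\frac{27}{71978} \approx 0.00037511$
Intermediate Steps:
$c{\left(a \right)} = - \frac{a}{3}$
$I{\left(f \right)} = f^{2}$
$\frac{I{\left(-15 - -6 \right)} \frac{1}{8874}}{c{\left(-73 \right)}} = \frac{\left(-15 - -6\right)^{2} \cdot \frac{1}{8874}}{\left(- \frac{1}{3}\right) \left(-73\right)} = \frac{\left(-15 + 6\right)^{2} \cdot \frac{1}{8874}}{\frac{73}{3}} = \left(-9\right)^{2} \cdot \frac{1}{8874} \cdot \frac{3}{73} = 81 \cdot \frac{1}{8874} \cdot \frac{3}{73} = \frac{9}{986} \cdot \frac{3}{73} = \frac{27}{71978}$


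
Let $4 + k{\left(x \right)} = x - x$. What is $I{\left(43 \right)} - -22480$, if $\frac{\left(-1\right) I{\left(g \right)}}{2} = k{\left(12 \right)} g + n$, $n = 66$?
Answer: $22692$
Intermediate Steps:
$k{\left(x \right)} = -4$ ($k{\left(x \right)} = -4 + \left(x - x\right) = -4 + 0 = -4$)
$I{\left(g \right)} = -132 + 8 g$ ($I{\left(g \right)} = - 2 \left(- 4 g + 66\right) = - 2 \left(66 - 4 g\right) = -132 + 8 g$)
$I{\left(43 \right)} - -22480 = \left(-132 + 8 \cdot 43\right) - -22480 = \left(-132 + 344\right) + 22480 = 212 + 22480 = 22692$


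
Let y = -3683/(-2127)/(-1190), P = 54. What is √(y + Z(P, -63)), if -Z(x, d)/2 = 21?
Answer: I*√269087323381590/2531130 ≈ 6.4809*I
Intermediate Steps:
Z(x, d) = -42 (Z(x, d) = -2*21 = -42)
y = -3683/2531130 (y = -3683*(-1/2127)*(-1/1190) = (3683/2127)*(-1/1190) = -3683/2531130 ≈ -0.0014551)
√(y + Z(P, -63)) = √(-3683/2531130 - 42) = √(-106311143/2531130) = I*√269087323381590/2531130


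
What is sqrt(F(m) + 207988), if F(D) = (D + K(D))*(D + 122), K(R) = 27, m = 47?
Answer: sqrt(220494) ≈ 469.57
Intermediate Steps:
F(D) = (27 + D)*(122 + D) (F(D) = (D + 27)*(D + 122) = (27 + D)*(122 + D))
sqrt(F(m) + 207988) = sqrt((3294 + 47**2 + 149*47) + 207988) = sqrt((3294 + 2209 + 7003) + 207988) = sqrt(12506 + 207988) = sqrt(220494)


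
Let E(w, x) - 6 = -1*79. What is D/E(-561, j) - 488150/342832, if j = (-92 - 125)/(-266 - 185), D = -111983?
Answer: 19177860453/12513368 ≈ 1532.6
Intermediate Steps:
j = 217/451 (j = -217/(-451) = -217*(-1/451) = 217/451 ≈ 0.48115)
E(w, x) = -73 (E(w, x) = 6 - 1*79 = 6 - 79 = -73)
D/E(-561, j) - 488150/342832 = -111983/(-73) - 488150/342832 = -111983*(-1/73) - 488150*1/342832 = 111983/73 - 244075/171416 = 19177860453/12513368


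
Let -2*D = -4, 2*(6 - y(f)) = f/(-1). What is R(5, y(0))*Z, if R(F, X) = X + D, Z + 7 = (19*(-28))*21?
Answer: -89432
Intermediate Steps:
y(f) = 6 + f/2 (y(f) = 6 - f/(2*(-1)) = 6 - f*(-1)/2 = 6 - (-1)*f/2 = 6 + f/2)
Z = -11179 (Z = -7 + (19*(-28))*21 = -7 - 532*21 = -7 - 11172 = -11179)
D = 2 (D = -½*(-4) = 2)
R(F, X) = 2 + X (R(F, X) = X + 2 = 2 + X)
R(5, y(0))*Z = (2 + (6 + (½)*0))*(-11179) = (2 + (6 + 0))*(-11179) = (2 + 6)*(-11179) = 8*(-11179) = -89432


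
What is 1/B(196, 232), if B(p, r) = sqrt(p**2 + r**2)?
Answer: sqrt(5765)/23060 ≈ 0.0032926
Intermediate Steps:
1/B(196, 232) = 1/(sqrt(196**2 + 232**2)) = 1/(sqrt(38416 + 53824)) = 1/(sqrt(92240)) = 1/(4*sqrt(5765)) = sqrt(5765)/23060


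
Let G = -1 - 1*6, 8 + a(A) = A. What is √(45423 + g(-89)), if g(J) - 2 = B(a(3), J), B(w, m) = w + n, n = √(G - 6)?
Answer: √(45420 + I*√13) ≈ 213.12 + 0.0085*I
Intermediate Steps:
a(A) = -8 + A
G = -7 (G = -1 - 6 = -7)
n = I*√13 (n = √(-7 - 6) = √(-13) = I*√13 ≈ 3.6056*I)
B(w, m) = w + I*√13
g(J) = -3 + I*√13 (g(J) = 2 + ((-8 + 3) + I*√13) = 2 + (-5 + I*√13) = -3 + I*√13)
√(45423 + g(-89)) = √(45423 + (-3 + I*√13)) = √(45420 + I*√13)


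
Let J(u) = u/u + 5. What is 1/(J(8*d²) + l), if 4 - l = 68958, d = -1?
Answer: -1/68948 ≈ -1.4504e-5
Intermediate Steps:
l = -68954 (l = 4 - 1*68958 = 4 - 68958 = -68954)
J(u) = 6 (J(u) = 1 + 5 = 6)
1/(J(8*d²) + l) = 1/(6 - 68954) = 1/(-68948) = -1/68948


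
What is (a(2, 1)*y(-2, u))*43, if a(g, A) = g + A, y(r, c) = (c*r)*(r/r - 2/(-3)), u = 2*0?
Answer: 0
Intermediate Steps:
u = 0
y(r, c) = 5*c*r/3 (y(r, c) = (c*r)*(1 - 2*(-⅓)) = (c*r)*(1 + ⅔) = (c*r)*(5/3) = 5*c*r/3)
a(g, A) = A + g
(a(2, 1)*y(-2, u))*43 = ((1 + 2)*((5/3)*0*(-2)))*43 = (3*0)*43 = 0*43 = 0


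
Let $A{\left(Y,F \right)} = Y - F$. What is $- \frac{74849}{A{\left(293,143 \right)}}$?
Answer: $- \frac{74849}{150} \approx -498.99$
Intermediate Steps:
$- \frac{74849}{A{\left(293,143 \right)}} = - \frac{74849}{293 - 143} = - \frac{74849}{150}$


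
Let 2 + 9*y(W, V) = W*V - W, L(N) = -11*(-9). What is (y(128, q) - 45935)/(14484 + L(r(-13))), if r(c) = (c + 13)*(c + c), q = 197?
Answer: -129443/43749 ≈ -2.9588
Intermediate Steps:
r(c) = 2*c*(13 + c) (r(c) = (13 + c)*(2*c) = 2*c*(13 + c))
L(N) = 99
y(W, V) = -2/9 - W/9 + V*W/9 (y(W, V) = -2/9 + (W*V - W)/9 = -2/9 + (V*W - W)/9 = -2/9 + (-W + V*W)/9 = -2/9 + (-W/9 + V*W/9) = -2/9 - W/9 + V*W/9)
(y(128, q) - 45935)/(14484 + L(r(-13))) = ((-2/9 - 1/9*128 + (1/9)*197*128) - 45935)/(14484 + 99) = ((-2/9 - 128/9 + 25216/9) - 45935)/14583 = (8362/3 - 45935)*(1/14583) = -129443/3*1/14583 = -129443/43749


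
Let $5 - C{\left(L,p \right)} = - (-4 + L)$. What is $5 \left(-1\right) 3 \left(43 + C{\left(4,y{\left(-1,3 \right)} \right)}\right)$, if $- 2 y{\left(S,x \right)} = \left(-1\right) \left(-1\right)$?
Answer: $-720$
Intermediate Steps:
$y{\left(S,x \right)} = - \frac{1}{2}$ ($y{\left(S,x \right)} = - \frac{\left(-1\right) \left(-1\right)}{2} = \left(- \frac{1}{2}\right) 1 = - \frac{1}{2}$)
$C{\left(L,p \right)} = 1 + L$ ($C{\left(L,p \right)} = 5 - - (-4 + L) = 5 - \left(4 - L\right) = 5 + \left(-4 + L\right) = 1 + L$)
$5 \left(-1\right) 3 \left(43 + C{\left(4,y{\left(-1,3 \right)} \right)}\right) = 5 \left(-1\right) 3 \left(43 + \left(1 + 4\right)\right) = \left(-5\right) 3 \left(43 + 5\right) = \left(-15\right) 48 = -720$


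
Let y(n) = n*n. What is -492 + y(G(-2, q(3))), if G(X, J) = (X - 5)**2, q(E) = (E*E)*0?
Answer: 1909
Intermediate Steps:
q(E) = 0 (q(E) = E**2*0 = 0)
G(X, J) = (-5 + X)**2
y(n) = n**2
-492 + y(G(-2, q(3))) = -492 + ((-5 - 2)**2)**2 = -492 + ((-7)**2)**2 = -492 + 49**2 = -492 + 2401 = 1909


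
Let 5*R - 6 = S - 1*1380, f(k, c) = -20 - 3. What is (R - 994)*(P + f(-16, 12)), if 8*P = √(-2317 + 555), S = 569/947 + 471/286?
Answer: 39505096171/1354210 - 1717612877*I*√1762/10833680 ≈ 29172.0 - 6655.1*I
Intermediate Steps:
S = 608771/270842 (S = 569*(1/947) + 471*(1/286) = 569/947 + 471/286 = 608771/270842 ≈ 2.2477)
f(k, c) = -23
R = -371528137/1354210 (R = 6/5 + (608771/270842 - 1*1380)/5 = 6/5 + (608771/270842 - 1380)/5 = 6/5 + (⅕)*(-373153189/270842) = 6/5 - 373153189/1354210 = -371528137/1354210 ≈ -274.35)
P = I*√1762/8 (P = √(-2317 + 555)/8 = √(-1762)/8 = (I*√1762)/8 = I*√1762/8 ≈ 5.247*I)
(R - 994)*(P + f(-16, 12)) = (-371528137/1354210 - 994)*(I*√1762/8 - 23) = -1717612877*(-23 + I*√1762/8)/1354210 = 39505096171/1354210 - 1717612877*I*√1762/10833680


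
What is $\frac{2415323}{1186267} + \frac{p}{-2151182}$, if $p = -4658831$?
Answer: $\frac{10722416835663}{2551876217594} \approx 4.2018$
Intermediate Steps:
$\frac{2415323}{1186267} + \frac{p}{-2151182} = \frac{2415323}{1186267} - \frac{4658831}{-2151182} = 2415323 \cdot \frac{1}{1186267} - - \frac{4658831}{2151182} = \frac{2415323}{1186267} + \frac{4658831}{2151182} = \frac{10722416835663}{2551876217594}$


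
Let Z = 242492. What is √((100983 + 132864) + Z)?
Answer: √476339 ≈ 690.17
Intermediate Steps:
√((100983 + 132864) + Z) = √((100983 + 132864) + 242492) = √(233847 + 242492) = √476339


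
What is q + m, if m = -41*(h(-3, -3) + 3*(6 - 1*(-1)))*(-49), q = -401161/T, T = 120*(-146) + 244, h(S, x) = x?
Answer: 625135873/17276 ≈ 36185.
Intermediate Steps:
T = -17276 (T = -17520 + 244 = -17276)
q = 401161/17276 (q = -401161/(-17276) = -401161*(-1/17276) = 401161/17276 ≈ 23.221)
m = 36162 (m = -41*(-3 + 3*(6 - 1*(-1)))*(-49) = -41*(-3 + 3*(6 + 1))*(-49) = -41*(-3 + 3*7)*(-49) = -41*(-3 + 21)*(-49) = -41*18*(-49) = -738*(-49) = 36162)
q + m = 401161/17276 + 36162 = 625135873/17276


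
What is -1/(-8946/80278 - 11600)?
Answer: 40139/465616873 ≈ 8.6206e-5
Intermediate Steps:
-1/(-8946/80278 - 11600) = -1/(-8946*1/80278 - 11600) = -1/(-4473/40139 - 11600) = -1/(-465616873/40139) = -1*(-40139/465616873) = 40139/465616873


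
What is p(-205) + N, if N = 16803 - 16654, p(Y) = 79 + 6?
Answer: 234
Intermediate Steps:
p(Y) = 85
N = 149
p(-205) + N = 85 + 149 = 234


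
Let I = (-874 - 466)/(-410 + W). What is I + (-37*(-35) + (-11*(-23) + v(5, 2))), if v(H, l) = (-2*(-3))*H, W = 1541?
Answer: 1783378/1131 ≈ 1576.8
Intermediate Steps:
v(H, l) = 6*H
I = -1340/1131 (I = (-874 - 466)/(-410 + 1541) = -1340/1131 ≈ -1.1848)
I + (-37*(-35) + (-11*(-23) + v(5, 2))) = -1340/1131 + (-37*(-35) + (-11*(-23) + 6*5)) = -1340/1131 + (1295 + (253 + 30)) = -1340/1131 + (1295 + 283) = -1340/1131 + 1578 = 1783378/1131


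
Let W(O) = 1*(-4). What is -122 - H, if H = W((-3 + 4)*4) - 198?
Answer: 80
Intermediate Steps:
W(O) = -4
H = -202 (H = -4 - 198 = -202)
-122 - H = -122 - 1*(-202) = -122 + 202 = 80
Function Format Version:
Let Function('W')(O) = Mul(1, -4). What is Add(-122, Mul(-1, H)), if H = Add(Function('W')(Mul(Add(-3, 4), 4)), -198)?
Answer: 80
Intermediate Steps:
Function('W')(O) = -4
H = -202 (H = Add(-4, -198) = -202)
Add(-122, Mul(-1, H)) = Add(-122, Mul(-1, -202)) = Add(-122, 202) = 80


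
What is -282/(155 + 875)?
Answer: -141/515 ≈ -0.27379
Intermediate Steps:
-282/(155 + 875) = -282/1030 = (1/1030)*(-282) = -141/515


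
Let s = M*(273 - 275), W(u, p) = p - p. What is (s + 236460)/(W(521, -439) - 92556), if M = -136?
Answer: -59183/23139 ≈ -2.5577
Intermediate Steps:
W(u, p) = 0
s = 272 (s = -136*(273 - 275) = -136*(-2) = 272)
(s + 236460)/(W(521, -439) - 92556) = (272 + 236460)/(0 - 92556) = 236732/(-92556) = 236732*(-1/92556) = -59183/23139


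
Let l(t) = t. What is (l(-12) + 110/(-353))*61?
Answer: -265106/353 ≈ -751.01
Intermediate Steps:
(l(-12) + 110/(-353))*61 = (-12 + 110/(-353))*61 = (-12 + 110*(-1/353))*61 = (-12 - 110/353)*61 = -4346/353*61 = -265106/353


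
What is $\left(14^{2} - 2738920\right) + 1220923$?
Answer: $-1517801$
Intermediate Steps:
$\left(14^{2} - 2738920\right) + 1220923 = \left(196 - 2738920\right) + 1220923 = -2738724 + 1220923 = -1517801$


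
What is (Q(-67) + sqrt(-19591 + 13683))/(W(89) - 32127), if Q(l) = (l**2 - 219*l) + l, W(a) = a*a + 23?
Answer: -6365/8061 - 2*I*sqrt(1477)/24183 ≈ -0.7896 - 0.0031784*I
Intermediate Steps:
W(a) = 23 + a**2 (W(a) = a**2 + 23 = 23 + a**2)
Q(l) = l**2 - 218*l
(Q(-67) + sqrt(-19591 + 13683))/(W(89) - 32127) = (-67*(-218 - 67) + sqrt(-19591 + 13683))/((23 + 89**2) - 32127) = (-67*(-285) + sqrt(-5908))/((23 + 7921) - 32127) = (19095 + 2*I*sqrt(1477))/(7944 - 32127) = (19095 + 2*I*sqrt(1477))/(-24183) = (19095 + 2*I*sqrt(1477))*(-1/24183) = -6365/8061 - 2*I*sqrt(1477)/24183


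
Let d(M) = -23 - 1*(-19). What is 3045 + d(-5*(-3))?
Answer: 3041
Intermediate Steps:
d(M) = -4 (d(M) = -23 + 19 = -4)
3045 + d(-5*(-3)) = 3045 - 4 = 3041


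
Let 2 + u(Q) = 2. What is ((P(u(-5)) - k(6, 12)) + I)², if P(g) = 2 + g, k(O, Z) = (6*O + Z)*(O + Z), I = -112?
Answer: 948676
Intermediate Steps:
u(Q) = 0 (u(Q) = -2 + 2 = 0)
k(O, Z) = (O + Z)*(Z + 6*O) (k(O, Z) = (Z + 6*O)*(O + Z) = (O + Z)*(Z + 6*O))
((P(u(-5)) - k(6, 12)) + I)² = (((2 + 0) - (12² + 6*6² + 7*6*12)) - 112)² = ((2 - (144 + 6*36 + 504)) - 112)² = ((2 - (144 + 216 + 504)) - 112)² = ((2 - 1*864) - 112)² = ((2 - 864) - 112)² = (-862 - 112)² = (-974)² = 948676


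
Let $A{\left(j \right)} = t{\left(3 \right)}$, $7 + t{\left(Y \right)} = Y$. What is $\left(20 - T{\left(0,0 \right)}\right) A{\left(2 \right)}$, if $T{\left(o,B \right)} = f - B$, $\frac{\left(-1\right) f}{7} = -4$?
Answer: $32$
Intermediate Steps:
$t{\left(Y \right)} = -7 + Y$
$f = 28$ ($f = \left(-7\right) \left(-4\right) = 28$)
$T{\left(o,B \right)} = 28 - B$
$A{\left(j \right)} = -4$ ($A{\left(j \right)} = -7 + 3 = -4$)
$\left(20 - T{\left(0,0 \right)}\right) A{\left(2 \right)} = \left(20 - \left(28 - 0\right)\right) \left(-4\right) = \left(20 - \left(28 + 0\right)\right) \left(-4\right) = \left(20 - 28\right) \left(-4\right) = \left(-8\right) \left(-4\right) = 32$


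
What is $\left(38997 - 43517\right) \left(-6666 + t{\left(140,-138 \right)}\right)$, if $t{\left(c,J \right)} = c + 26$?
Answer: $29380000$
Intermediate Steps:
$t{\left(c,J \right)} = 26 + c$
$\left(38997 - 43517\right) \left(-6666 + t{\left(140,-138 \right)}\right) = \left(38997 - 43517\right) \left(-6666 + \left(26 + 140\right)\right) = - 4520 \left(-6666 + 166\right) = \left(-4520\right) \left(-6500\right) = 29380000$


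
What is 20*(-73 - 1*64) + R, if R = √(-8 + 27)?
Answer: -2740 + √19 ≈ -2735.6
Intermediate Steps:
R = √19 ≈ 4.3589
20*(-73 - 1*64) + R = 20*(-73 - 1*64) + √19 = 20*(-73 - 64) + √19 = 20*(-137) + √19 = -2740 + √19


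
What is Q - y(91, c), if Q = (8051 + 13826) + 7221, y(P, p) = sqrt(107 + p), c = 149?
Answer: 29082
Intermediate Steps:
Q = 29098 (Q = 21877 + 7221 = 29098)
Q - y(91, c) = 29098 - sqrt(107 + 149) = 29098 - sqrt(256) = 29098 - 1*16 = 29098 - 16 = 29082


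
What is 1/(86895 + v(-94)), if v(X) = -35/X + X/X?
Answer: 94/8168259 ≈ 1.1508e-5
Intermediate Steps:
v(X) = 1 - 35/X (v(X) = -35/X + 1 = 1 - 35/X)
1/(86895 + v(-94)) = 1/(86895 + (-35 - 94)/(-94)) = 1/(86895 - 1/94*(-129)) = 1/(86895 + 129/94) = 1/(8168259/94) = 94/8168259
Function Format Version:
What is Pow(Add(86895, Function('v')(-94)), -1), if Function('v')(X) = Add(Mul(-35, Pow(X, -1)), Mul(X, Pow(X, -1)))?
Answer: Rational(94, 8168259) ≈ 1.1508e-5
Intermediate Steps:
Function('v')(X) = Add(1, Mul(-35, Pow(X, -1))) (Function('v')(X) = Add(Mul(-35, Pow(X, -1)), 1) = Add(1, Mul(-35, Pow(X, -1))))
Pow(Add(86895, Function('v')(-94)), -1) = Pow(Add(86895, Mul(Pow(-94, -1), Add(-35, -94))), -1) = Pow(Add(86895, Mul(Rational(-1, 94), -129)), -1) = Pow(Add(86895, Rational(129, 94)), -1) = Pow(Rational(8168259, 94), -1) = Rational(94, 8168259)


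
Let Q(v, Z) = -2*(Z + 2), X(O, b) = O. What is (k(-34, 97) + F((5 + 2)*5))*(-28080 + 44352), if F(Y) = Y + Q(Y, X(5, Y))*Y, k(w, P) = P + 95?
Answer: -4279536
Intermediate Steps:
k(w, P) = 95 + P
Q(v, Z) = -4 - 2*Z (Q(v, Z) = -2*(2 + Z) = -4 - 2*Z)
F(Y) = -13*Y (F(Y) = Y + (-4 - 2*5)*Y = Y + (-4 - 10)*Y = Y - 14*Y = -13*Y)
(k(-34, 97) + F((5 + 2)*5))*(-28080 + 44352) = ((95 + 97) - 13*(5 + 2)*5)*(-28080 + 44352) = (192 - 91*5)*16272 = (192 - 13*35)*16272 = (192 - 455)*16272 = -263*16272 = -4279536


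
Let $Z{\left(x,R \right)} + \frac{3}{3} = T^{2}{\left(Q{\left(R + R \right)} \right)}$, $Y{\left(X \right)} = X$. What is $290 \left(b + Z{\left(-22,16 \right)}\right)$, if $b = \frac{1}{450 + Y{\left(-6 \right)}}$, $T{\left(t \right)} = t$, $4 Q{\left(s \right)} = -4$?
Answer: $\frac{145}{222} \approx 0.65315$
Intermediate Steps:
$Q{\left(s \right)} = -1$ ($Q{\left(s \right)} = \frac{1}{4} \left(-4\right) = -1$)
$Z{\left(x,R \right)} = 0$ ($Z{\left(x,R \right)} = -1 + \left(-1\right)^{2} = -1 + 1 = 0$)
$b = \frac{1}{444}$ ($b = \frac{1}{450 - 6} = \frac{1}{444} \approx 0.0022523$)
$290 \left(b + Z{\left(-22,16 \right)}\right) = 290 \left(\frac{1}{444} + 0\right) = 290 \cdot \frac{1}{444} = \frac{145}{222}$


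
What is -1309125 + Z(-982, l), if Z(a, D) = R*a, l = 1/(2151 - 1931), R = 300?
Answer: -1603725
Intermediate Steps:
l = 1/220 ≈ 0.0045455
Z(a, D) = 300*a
-1309125 + Z(-982, l) = -1309125 + 300*(-982) = -1309125 - 294600 = -1603725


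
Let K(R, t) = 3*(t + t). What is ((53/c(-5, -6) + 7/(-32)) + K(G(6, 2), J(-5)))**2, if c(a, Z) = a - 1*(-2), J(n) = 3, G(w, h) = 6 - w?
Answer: 121/9216 ≈ 0.013129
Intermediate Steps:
K(R, t) = 6*t (K(R, t) = 3*(2*t) = 6*t)
c(a, Z) = 2 + a (c(a, Z) = a + 2 = 2 + a)
((53/c(-5, -6) + 7/(-32)) + K(G(6, 2), J(-5)))**2 = ((53/(2 - 5) + 7/(-32)) + 6*3)**2 = ((53/(-3) + 7*(-1/32)) + 18)**2 = ((53*(-1/3) - 7/32) + 18)**2 = ((-53/3 - 7/32) + 18)**2 = (-1717/96 + 18)**2 = (11/96)**2 = 121/9216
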